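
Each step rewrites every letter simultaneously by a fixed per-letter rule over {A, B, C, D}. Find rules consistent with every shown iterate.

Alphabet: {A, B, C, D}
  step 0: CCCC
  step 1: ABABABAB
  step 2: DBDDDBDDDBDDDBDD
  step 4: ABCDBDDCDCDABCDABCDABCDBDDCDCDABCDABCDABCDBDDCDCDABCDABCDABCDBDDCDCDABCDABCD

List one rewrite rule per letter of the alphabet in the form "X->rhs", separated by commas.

A->D, B->BDD, C->AB, D->CD

  step 1 ⇒ step 2: ABABABAB ⇒ D·BDD·D·BDD·D·BDD·D·BDD
    A ↦ D
    B ↦ BDD
  step 0 ⇒ step 1: CCCC ⇒ AB·AB·AB·AB
    C ↦ AB
    D ↦ CD  (constrained at step 2)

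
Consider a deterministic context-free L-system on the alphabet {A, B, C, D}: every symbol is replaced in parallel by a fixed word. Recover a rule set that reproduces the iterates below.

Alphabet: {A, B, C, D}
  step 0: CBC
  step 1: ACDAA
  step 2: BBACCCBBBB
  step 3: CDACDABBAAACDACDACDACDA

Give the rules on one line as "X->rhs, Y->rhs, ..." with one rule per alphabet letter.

  step 2 ⇒ step 3: BBACCCBBBB ⇒ CDA·CDA·BB·A·A·A·CDA·CDA·CDA·CDA
    A ↦ BB
    B ↦ CDA
    C ↦ A
  step 1 ⇒ step 2: ACDAA ⇒ BB·A·CCC·BB·BB
    D ↦ CCC

A->BB, B->CDA, C->A, D->CCC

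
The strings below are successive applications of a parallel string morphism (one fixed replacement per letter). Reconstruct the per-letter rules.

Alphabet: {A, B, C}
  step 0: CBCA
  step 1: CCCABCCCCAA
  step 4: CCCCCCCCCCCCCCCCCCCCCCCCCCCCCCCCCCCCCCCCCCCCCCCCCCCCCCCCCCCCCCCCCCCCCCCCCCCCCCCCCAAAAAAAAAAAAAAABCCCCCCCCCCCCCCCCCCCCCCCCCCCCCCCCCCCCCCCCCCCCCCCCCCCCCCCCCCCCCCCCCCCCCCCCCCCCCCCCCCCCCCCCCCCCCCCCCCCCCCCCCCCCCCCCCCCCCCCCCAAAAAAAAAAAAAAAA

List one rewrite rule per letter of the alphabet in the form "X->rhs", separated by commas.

  step 0 ⇒ step 1: CBCA ⇒ CCC·ABC·CCC·AA
    A ↦ AA
    B ↦ ABC
    C ↦ CCC

A->AA, B->ABC, C->CCC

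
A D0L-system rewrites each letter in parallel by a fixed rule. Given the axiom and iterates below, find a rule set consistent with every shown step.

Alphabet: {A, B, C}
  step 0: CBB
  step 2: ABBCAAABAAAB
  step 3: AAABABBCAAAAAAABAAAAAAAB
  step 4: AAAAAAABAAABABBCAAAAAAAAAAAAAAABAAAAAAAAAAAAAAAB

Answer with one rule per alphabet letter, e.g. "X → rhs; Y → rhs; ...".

  step 3 ⇒ step 4: AAABABBCAAAAAAABAAAAAAAB ⇒ AA·AA·AA·AB·AA·AB·AB·BC·AA·AA·AA·AA·AA·AA·AA·AB·AA·AA·AA·AA·AA·AA·AA·AB
    A ↦ AA
    B ↦ AB
    C ↦ BC

A->AA, B->AB, C->BC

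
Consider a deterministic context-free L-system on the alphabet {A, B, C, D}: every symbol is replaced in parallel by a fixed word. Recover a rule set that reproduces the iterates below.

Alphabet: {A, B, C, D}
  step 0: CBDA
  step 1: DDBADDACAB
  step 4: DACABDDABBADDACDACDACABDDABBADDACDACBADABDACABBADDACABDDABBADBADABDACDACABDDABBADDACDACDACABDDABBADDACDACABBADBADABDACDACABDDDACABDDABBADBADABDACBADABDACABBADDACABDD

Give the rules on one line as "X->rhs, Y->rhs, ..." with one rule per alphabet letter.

  step 0 ⇒ step 1: CBDA ⇒ DD·BAD·DAC·AB
    A ↦ AB
    B ↦ BAD
    C ↦ DD
    D ↦ DAC

A->AB, B->BAD, C->DD, D->DAC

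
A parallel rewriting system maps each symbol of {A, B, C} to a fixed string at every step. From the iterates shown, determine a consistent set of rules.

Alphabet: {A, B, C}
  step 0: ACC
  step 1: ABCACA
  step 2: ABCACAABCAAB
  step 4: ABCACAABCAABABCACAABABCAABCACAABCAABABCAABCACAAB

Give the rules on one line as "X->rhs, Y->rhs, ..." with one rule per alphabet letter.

  step 1 ⇒ step 2: ABCACA ⇒ AB·CA·CA·AB·CA·AB
    A ↦ AB
    B ↦ CA
    C ↦ CA

A->AB, B->CA, C->CA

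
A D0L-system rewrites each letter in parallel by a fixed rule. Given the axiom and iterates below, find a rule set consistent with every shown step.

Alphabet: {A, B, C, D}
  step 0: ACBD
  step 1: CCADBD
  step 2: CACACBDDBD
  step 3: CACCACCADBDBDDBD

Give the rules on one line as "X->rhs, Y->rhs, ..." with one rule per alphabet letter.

A->C, B->D, C->CA, D->BD

  step 2 ⇒ step 3: CACACBDDBD ⇒ CA·C·CA·C·CA·D·BD·BD·D·BD
    A ↦ C
    B ↦ D
    C ↦ CA
    D ↦ BD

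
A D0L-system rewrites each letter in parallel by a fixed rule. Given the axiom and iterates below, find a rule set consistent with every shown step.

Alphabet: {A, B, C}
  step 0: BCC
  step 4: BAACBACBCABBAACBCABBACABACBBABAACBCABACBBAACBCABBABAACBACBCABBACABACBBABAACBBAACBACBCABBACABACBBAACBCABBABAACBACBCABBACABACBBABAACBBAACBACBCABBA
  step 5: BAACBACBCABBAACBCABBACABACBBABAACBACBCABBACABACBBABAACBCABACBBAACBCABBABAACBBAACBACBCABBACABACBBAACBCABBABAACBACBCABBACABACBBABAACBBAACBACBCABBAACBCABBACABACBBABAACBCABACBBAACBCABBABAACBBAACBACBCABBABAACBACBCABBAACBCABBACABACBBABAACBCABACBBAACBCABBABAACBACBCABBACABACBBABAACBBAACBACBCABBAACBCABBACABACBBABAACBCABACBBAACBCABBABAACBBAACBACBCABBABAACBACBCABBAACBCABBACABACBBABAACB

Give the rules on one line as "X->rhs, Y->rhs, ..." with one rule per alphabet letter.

A->ACB, B->BA, C->CAB

  step 4 ⇒ step 5: BAACBACBCABBAACBCABBACABACBBABAACBCABACBBAACBCABBABAACBACBCABBACABACBBABAACBBAACBACBCABBACABACBBAACBCABBABAACBACBCABBACABACBBABAACBBAACBACBCABBA ⇒ BA·ACB·ACB·CAB·BA·ACB·CAB·BA·CAB·ACB·BA·BA·ACB·ACB·CAB·BA·CAB·ACB·BA·BA·ACB·CAB·ACB·BA·ACB·CAB·BA·BA·ACB·BA·ACB·ACB·CAB·BA·CAB·ACB·BA·ACB·CAB·BA·BA·ACB·ACB·CAB·BA·CAB·ACB·BA·BA·ACB·BA·ACB·ACB·CAB·BA·ACB·CAB·BA·CAB·ACB·BA·BA·ACB·CAB·ACB·BA·ACB·CAB·BA·BA·ACB·BA·ACB·ACB·CAB·BA·BA·ACB·ACB·CAB·BA·ACB·CAB·BA·CAB·ACB·BA·BA·ACB·CAB·ACB·BA·ACB·CAB·BA·BA·ACB·ACB·CAB·BA·CAB·ACB·BA·BA·ACB·BA·ACB·ACB·CAB·BA·ACB·CAB·BA·CAB·ACB·BA·BA·ACB·CAB·ACB·BA·ACB·CAB·BA·BA·ACB·BA·ACB·ACB·CAB·BA·BA·ACB·ACB·CAB·BA·ACB·CAB·BA·CAB·ACB·BA·BA·ACB
    A ↦ ACB
    B ↦ BA
    C ↦ CAB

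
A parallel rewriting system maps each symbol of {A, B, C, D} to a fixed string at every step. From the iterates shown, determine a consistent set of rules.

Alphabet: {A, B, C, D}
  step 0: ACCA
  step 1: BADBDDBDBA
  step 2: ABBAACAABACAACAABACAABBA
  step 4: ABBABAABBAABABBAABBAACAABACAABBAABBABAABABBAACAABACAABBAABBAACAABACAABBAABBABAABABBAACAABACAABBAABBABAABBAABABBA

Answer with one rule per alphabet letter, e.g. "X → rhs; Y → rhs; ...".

A->BA, B->AB, C->DBD, D->ACA

  step 1 ⇒ step 2: BADBDDBDBA ⇒ AB·BA·ACA·AB·ACA·ACA·AB·ACA·AB·BA
    A ↦ BA
    B ↦ AB
    D ↦ ACA
  step 0 ⇒ step 1: ACCA ⇒ BA·DBD·DBD·BA
    C ↦ DBD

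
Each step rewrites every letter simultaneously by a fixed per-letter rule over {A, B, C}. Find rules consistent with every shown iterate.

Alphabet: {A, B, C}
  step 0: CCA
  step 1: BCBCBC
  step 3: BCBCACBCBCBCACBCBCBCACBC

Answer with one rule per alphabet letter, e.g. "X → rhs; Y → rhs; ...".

A->BC, B->AC, C->BC

  step 0 ⇒ step 1: CCA ⇒ BC·BC·BC
    A ↦ BC
    C ↦ BC
    B ↦ AC  (constrained at step 1)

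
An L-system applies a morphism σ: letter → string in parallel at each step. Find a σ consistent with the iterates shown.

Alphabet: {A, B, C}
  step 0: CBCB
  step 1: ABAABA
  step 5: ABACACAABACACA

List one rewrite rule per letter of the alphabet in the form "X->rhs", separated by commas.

  step 0 ⇒ step 1: CBCB ⇒ A·BA·A·BA
    B ↦ BA
    C ↦ A
    A ↦ C  (constrained at step 1)

A->C, B->BA, C->A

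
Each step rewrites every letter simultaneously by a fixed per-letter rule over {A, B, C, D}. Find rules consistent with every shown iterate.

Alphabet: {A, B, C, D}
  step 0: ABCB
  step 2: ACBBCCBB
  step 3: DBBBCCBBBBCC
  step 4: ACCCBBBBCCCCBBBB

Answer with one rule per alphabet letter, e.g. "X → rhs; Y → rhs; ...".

  step 3 ⇒ step 4: DBBBCCBBBBCC ⇒ A·C·C·C·BB·BB·C·C·C·C·BB·BB
    B ↦ C
    C ↦ BB
    D ↦ A
  step 2 ⇒ step 3: ACBBCCBB ⇒ DB·BB·C·C·BB·BB·C·C
    A ↦ DB

A->DB, B->C, C->BB, D->A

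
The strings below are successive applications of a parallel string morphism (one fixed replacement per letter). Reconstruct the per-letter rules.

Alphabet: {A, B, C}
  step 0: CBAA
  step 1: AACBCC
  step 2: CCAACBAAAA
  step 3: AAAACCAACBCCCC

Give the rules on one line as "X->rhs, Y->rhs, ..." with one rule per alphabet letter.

A->C, B->CB, C->AA

  step 2 ⇒ step 3: CCAACBAAAA ⇒ AA·AA·C·C·AA·CB·C·C·C·C
    A ↦ C
    B ↦ CB
    C ↦ AA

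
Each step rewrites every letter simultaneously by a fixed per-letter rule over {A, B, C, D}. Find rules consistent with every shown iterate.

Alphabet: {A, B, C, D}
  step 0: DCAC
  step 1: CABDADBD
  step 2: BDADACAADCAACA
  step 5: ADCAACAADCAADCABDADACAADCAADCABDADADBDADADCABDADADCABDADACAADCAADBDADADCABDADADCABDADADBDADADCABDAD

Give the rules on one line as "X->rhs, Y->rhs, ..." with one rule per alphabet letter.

  step 1 ⇒ step 2: CABDADBD ⇒ BD·AD·A·CA·AD·CA·A·CA
    A ↦ AD
    B ↦ A
    C ↦ BD
    D ↦ CA

A->AD, B->A, C->BD, D->CA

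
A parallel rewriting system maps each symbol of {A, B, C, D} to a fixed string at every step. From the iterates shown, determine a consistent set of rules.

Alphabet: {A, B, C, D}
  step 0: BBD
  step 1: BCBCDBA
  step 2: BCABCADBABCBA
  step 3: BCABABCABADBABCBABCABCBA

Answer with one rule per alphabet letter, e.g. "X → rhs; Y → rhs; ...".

A->BA, B->BC, C->A, D->DBA

  step 2 ⇒ step 3: BCABCADBABCBA ⇒ BC·A·BA·BC·A·BA·DBA·BC·BA·BC·A·BC·BA
    A ↦ BA
    B ↦ BC
    C ↦ A
    D ↦ DBA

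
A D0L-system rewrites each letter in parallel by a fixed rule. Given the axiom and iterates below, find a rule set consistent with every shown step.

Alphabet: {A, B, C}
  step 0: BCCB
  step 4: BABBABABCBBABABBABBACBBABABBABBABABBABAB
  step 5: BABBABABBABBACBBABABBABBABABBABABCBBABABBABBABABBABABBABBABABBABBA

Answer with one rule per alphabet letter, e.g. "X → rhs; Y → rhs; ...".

  step 4 ⇒ step 5: BABBABABCBBABABBABBACBBABABBABBABABBABAB ⇒ BA·B·BA·BA·B·BA·B·BA·CB·BA·BA·B·BA·B·BA·BA·B·BA·BA·B·CB·BA·BA·B·BA·B·BA·BA·B·BA·BA·B·BA·B·BA·BA·B·BA·B·BA
    A ↦ B
    B ↦ BA
    C ↦ CB

A->B, B->BA, C->CB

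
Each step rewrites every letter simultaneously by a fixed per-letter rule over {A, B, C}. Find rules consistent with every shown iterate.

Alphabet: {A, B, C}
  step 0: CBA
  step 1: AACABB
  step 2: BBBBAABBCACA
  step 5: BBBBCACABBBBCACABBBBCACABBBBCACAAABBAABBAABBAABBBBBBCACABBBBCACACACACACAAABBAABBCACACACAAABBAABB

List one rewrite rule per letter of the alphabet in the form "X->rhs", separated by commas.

  step 1 ⇒ step 2: AACABB ⇒ BB·BB·AA·BB·CA·CA
    A ↦ BB
    B ↦ CA
    C ↦ AA

A->BB, B->CA, C->AA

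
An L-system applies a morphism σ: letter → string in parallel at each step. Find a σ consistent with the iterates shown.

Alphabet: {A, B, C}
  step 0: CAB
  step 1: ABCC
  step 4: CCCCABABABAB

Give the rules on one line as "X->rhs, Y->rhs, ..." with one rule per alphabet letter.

A->C, B->C, C->AB

  step 0 ⇒ step 1: CAB ⇒ AB·C·C
    A ↦ C
    B ↦ C
    C ↦ AB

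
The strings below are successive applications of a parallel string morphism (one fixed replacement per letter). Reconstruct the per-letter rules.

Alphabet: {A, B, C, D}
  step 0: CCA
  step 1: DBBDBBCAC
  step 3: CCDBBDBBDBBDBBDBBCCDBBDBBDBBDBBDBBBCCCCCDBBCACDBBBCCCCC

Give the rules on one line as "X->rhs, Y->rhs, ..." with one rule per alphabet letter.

A->CAC, B->CC, C->DBB, D->BC

  step 0 ⇒ step 1: CCA ⇒ DBB·DBB·CAC
    A ↦ CAC
    C ↦ DBB
    B ↦ CC  (constrained at step 1)
    D ↦ BC  (constrained at step 1)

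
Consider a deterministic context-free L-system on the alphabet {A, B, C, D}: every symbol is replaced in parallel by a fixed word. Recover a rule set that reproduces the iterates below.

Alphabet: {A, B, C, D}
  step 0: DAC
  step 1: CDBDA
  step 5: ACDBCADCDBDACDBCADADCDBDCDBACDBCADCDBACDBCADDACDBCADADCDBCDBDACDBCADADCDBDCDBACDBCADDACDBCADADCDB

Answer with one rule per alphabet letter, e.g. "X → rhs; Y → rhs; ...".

  step 0 ⇒ step 1: DAC ⇒ CDB·D·A
    A ↦ D
    C ↦ A
    D ↦ CDB
    B ↦ CAD  (constrained at step 1)

A->D, B->CAD, C->A, D->CDB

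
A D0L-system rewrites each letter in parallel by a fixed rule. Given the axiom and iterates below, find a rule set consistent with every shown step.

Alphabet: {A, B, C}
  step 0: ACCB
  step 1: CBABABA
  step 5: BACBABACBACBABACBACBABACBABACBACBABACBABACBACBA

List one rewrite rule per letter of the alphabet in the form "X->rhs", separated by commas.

  step 0 ⇒ step 1: ACCB ⇒ C·BA·BA·BA
    A ↦ C
    B ↦ BA
    C ↦ BA

A->C, B->BA, C->BA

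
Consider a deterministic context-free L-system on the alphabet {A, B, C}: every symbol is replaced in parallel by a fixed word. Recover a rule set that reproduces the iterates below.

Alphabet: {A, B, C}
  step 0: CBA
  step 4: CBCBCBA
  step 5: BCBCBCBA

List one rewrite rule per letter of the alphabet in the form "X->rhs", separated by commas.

  step 4 ⇒ step 5: CBCBCBA ⇒ B·C·B·C·B·C·BA
    A ↦ BA
    B ↦ C
    C ↦ B

A->BA, B->C, C->B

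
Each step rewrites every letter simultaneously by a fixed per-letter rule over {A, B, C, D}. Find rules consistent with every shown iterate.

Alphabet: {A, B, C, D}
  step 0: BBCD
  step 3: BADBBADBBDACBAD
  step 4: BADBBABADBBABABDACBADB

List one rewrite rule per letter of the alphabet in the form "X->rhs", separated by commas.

A->D, B->BA, C->AC, D->B

  step 3 ⇒ step 4: BADBBADBBDACBAD ⇒ BA·D·B·BA·BA·D·B·BA·BA·B·D·AC·BA·D·B
    A ↦ D
    B ↦ BA
    C ↦ AC
    D ↦ B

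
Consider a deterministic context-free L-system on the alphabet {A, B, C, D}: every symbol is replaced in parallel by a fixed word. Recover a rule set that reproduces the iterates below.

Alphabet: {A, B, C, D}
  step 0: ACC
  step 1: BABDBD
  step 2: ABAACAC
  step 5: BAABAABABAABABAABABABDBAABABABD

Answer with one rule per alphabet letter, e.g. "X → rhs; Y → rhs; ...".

  step 1 ⇒ step 2: BABDBD ⇒ A·BA·A·C·A·C
    A ↦ BA
    B ↦ A
    D ↦ C
  step 0 ⇒ step 1: ACC ⇒ BA·BD·BD
    C ↦ BD

A->BA, B->A, C->BD, D->C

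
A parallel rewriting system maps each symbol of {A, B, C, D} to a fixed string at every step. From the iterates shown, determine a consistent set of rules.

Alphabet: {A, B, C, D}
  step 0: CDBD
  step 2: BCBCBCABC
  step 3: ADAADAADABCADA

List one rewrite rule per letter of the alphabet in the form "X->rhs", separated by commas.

  step 2 ⇒ step 3: BCBCBCABC ⇒ AD·A·AD·A·AD·A·BC·AD·A
    A ↦ BC
    B ↦ AD
    C ↦ A
    D ↦ A  (constrained at step 0)

A->BC, B->AD, C->A, D->A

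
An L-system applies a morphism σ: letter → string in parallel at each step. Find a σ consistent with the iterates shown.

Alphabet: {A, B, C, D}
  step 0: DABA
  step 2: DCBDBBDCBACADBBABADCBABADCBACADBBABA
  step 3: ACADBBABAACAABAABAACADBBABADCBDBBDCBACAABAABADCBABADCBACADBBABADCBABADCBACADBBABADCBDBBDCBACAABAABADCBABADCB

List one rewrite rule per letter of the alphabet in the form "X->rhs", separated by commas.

  step 2 ⇒ step 3: DCBDBBDCBACADBBABADCBABADCBACADBBABA ⇒ ACA·DBB·ABA·ACA·ABA·ABA·ACA·DBB·ABA·DCB·DBB·DCB·ACA·ABA·ABA·DCB·ABA·DCB·ACA·DBB·ABA·DCB·ABA·DCB·ACA·DBB·ABA·DCB·DBB·DCB·ACA·ABA·ABA·DCB·ABA·DCB
    A ↦ DCB
    B ↦ ABA
    C ↦ DBB
    D ↦ ACA

A->DCB, B->ABA, C->DBB, D->ACA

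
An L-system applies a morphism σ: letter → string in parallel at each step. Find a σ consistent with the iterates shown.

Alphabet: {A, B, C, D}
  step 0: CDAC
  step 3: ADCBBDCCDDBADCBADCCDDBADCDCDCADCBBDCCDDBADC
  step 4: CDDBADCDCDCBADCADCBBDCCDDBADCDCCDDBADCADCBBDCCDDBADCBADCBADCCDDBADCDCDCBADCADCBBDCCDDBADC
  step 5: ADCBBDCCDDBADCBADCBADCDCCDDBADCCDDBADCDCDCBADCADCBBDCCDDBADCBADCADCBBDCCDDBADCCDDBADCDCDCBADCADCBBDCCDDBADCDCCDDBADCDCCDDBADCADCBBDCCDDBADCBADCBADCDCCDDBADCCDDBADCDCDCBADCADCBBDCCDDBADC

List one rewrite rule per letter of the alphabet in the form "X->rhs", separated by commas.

  step 4 ⇒ step 5: CDDBADCDCDCBADCADCBBDCCDDBADCDCCDDBADCADCBBDCCDDBADCBADCBADCCDDBADCDCDCBADCADCBBDCCDDBADC ⇒ ADC·B·B·DC·CDD·B·ADC·B·ADC·B·ADC·DC·CDD·B·ADC·CDD·B·ADC·DC·DC·B·ADC·ADC·B·B·DC·CDD·B·ADC·B·ADC·ADC·B·B·DC·CDD·B·ADC·CDD·B·ADC·DC·DC·B·ADC·ADC·B·B·DC·CDD·B·ADC·DC·CDD·B·ADC·DC·CDD·B·ADC·ADC·B·B·DC·CDD·B·ADC·B·ADC·B·ADC·DC·CDD·B·ADC·CDD·B·ADC·DC·DC·B·ADC·ADC·B·B·DC·CDD·B·ADC
    A ↦ CDD
    B ↦ DC
    C ↦ ADC
    D ↦ B

A->CDD, B->DC, C->ADC, D->B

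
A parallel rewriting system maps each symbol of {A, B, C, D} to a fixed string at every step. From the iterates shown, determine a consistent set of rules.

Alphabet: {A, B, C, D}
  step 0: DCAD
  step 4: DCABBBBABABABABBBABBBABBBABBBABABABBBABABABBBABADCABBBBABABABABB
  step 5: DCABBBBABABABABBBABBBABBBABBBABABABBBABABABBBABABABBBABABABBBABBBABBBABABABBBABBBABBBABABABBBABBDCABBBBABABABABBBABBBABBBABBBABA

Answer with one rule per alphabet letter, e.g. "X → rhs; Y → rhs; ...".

  step 4 ⇒ step 5: DCABBBBABABABABBBABBBABBBABBBABABABBBABABABBBABADCABBBBABABABABB ⇒ DC·AB·BB·BA·BA·BA·BA·BB·BA·BB·BA·BB·BA·BB·BA·BA·BA·BB·BA·BA·BA·BB·BA·BA·BA·BB·BA·BA·BA·BB·BA·BB·BA·BB·BA·BA·BA·BB·BA·BB·BA·BB·BA·BA·BA·BB·BA·BB·DC·AB·BB·BA·BA·BA·BA·BB·BA·BB·BA·BB·BA·BB·BA·BA
    A ↦ BB
    B ↦ BA
    C ↦ AB
    D ↦ DC

A->BB, B->BA, C->AB, D->DC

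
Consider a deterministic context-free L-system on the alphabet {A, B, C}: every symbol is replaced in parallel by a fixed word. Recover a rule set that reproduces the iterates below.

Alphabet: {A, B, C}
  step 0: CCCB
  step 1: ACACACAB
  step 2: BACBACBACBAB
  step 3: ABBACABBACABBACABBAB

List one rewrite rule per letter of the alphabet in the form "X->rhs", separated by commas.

A->B, B->AB, C->AC

  step 2 ⇒ step 3: BACBACBACBAB ⇒ AB·B·AC·AB·B·AC·AB·B·AC·AB·B·AB
    A ↦ B
    B ↦ AB
    C ↦ AC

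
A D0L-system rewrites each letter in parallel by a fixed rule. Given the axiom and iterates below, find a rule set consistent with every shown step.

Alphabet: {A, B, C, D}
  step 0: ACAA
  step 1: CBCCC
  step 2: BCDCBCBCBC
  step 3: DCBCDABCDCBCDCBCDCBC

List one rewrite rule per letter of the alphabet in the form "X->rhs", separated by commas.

  step 2 ⇒ step 3: BCDCBCBCBC ⇒ DC·BC·DA·BC·DC·BC·DC·BC·DC·BC
    B ↦ DC
    C ↦ BC
    D ↦ DA
  step 0 ⇒ step 1: ACAA ⇒ C·BC·C·C
    A ↦ C

A->C, B->DC, C->BC, D->DA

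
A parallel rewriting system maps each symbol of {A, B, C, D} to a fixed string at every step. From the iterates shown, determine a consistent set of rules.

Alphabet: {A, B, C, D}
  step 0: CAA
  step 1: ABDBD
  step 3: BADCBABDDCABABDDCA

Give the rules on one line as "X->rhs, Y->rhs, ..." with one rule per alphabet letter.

  step 0 ⇒ step 1: CAA ⇒ A·BD·BD
    A ↦ BD
    C ↦ A
    B ↦ BA  (constrained at step 1)
    D ↦ DC  (constrained at step 1)

A->BD, B->BA, C->A, D->DC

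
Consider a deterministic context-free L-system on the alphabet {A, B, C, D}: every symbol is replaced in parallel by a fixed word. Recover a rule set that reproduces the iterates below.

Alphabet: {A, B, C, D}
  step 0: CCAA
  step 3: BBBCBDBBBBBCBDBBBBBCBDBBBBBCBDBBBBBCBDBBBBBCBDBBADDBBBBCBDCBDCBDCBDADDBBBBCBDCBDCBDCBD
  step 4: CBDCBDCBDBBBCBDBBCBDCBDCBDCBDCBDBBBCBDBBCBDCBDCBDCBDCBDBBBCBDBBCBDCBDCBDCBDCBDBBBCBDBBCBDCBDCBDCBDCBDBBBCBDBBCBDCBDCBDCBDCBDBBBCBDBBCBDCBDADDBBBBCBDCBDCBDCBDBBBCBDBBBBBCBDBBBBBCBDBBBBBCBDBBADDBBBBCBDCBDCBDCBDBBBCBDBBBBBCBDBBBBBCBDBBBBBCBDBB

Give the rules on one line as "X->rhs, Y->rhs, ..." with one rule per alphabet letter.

A->ADD, B->CBD, C->BBB, D->BB

  step 3 ⇒ step 4: BBBCBDBBBBBCBDBBBBBCBDBBBBBCBDBBBBBCBDBBBBBCBDBBADDBBBBCBDCBDCBDCBDADDBBBBCBDCBDCBDCBD ⇒ CBD·CBD·CBD·BBB·CBD·BB·CBD·CBD·CBD·CBD·CBD·BBB·CBD·BB·CBD·CBD·CBD·CBD·CBD·BBB·CBD·BB·CBD·CBD·CBD·CBD·CBD·BBB·CBD·BB·CBD·CBD·CBD·CBD·CBD·BBB·CBD·BB·CBD·CBD·CBD·CBD·CBD·BBB·CBD·BB·CBD·CBD·ADD·BB·BB·CBD·CBD·CBD·CBD·BBB·CBD·BB·BBB·CBD·BB·BBB·CBD·BB·BBB·CBD·BB·ADD·BB·BB·CBD·CBD·CBD·CBD·BBB·CBD·BB·BBB·CBD·BB·BBB·CBD·BB·BBB·CBD·BB
    A ↦ ADD
    B ↦ CBD
    C ↦ BBB
    D ↦ BB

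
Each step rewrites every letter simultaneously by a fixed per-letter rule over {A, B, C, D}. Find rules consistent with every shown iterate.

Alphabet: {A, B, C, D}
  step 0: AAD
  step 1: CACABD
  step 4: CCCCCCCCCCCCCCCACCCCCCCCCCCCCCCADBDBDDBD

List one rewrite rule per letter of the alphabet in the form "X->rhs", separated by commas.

A->CA, B->D, C->CC, D->BD

  step 0 ⇒ step 1: AAD ⇒ CA·CA·BD
    A ↦ CA
    D ↦ BD
    B ↦ D  (constrained at step 1)
    C ↦ CC  (constrained at step 1)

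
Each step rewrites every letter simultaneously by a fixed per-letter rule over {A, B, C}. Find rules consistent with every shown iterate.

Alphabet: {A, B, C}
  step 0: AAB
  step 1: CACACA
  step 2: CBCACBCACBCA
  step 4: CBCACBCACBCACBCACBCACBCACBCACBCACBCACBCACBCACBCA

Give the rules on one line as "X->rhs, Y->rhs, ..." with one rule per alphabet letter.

  step 1 ⇒ step 2: CACACA ⇒ CB·CA·CB·CA·CB·CA
    A ↦ CA
    C ↦ CB
  step 0 ⇒ step 1: AAB ⇒ CA·CA·CA
    B ↦ CA

A->CA, B->CA, C->CB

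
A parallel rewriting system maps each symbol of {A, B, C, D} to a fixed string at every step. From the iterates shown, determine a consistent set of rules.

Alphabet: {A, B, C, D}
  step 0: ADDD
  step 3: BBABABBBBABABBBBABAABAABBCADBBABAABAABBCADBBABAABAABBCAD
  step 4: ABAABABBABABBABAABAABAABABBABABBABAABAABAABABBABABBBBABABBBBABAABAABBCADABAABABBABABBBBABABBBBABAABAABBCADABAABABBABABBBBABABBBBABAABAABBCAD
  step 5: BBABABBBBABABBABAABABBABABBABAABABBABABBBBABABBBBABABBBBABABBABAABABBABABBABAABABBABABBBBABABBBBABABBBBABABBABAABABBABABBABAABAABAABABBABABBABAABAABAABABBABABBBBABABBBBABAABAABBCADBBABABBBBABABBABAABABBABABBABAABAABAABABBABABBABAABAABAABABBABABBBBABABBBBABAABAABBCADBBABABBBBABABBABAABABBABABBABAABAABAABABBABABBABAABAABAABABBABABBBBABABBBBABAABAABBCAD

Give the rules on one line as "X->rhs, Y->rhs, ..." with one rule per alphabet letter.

A->BB, B->ABA, C->A, D->CAD

  step 4 ⇒ step 5: ABAABABBABABBABAABAABAABABBABABBABAABAABAABABBABABBBBABABBBBABAABAABBCADABAABABBABABBBBABABBBBABAABAABBCADABAABABBABABBBBABABBBBABAABAABBCAD ⇒ BB·ABA·BB·BB·ABA·BB·ABA·ABA·BB·ABA·BB·ABA·ABA·BB·ABA·BB·BB·ABA·BB·BB·ABA·BB·BB·ABA·BB·ABA·ABA·BB·ABA·BB·ABA·ABA·BB·ABA·BB·BB·ABA·BB·BB·ABA·BB·BB·ABA·BB·ABA·ABA·BB·ABA·BB·ABA·ABA·ABA·ABA·BB·ABA·BB·ABA·ABA·ABA·ABA·BB·ABA·BB·BB·ABA·BB·BB·ABA·ABA·A·BB·CAD·BB·ABA·BB·BB·ABA·BB·ABA·ABA·BB·ABA·BB·ABA·ABA·ABA·ABA·BB·ABA·BB·ABA·ABA·ABA·ABA·BB·ABA·BB·BB·ABA·BB·BB·ABA·ABA·A·BB·CAD·BB·ABA·BB·BB·ABA·BB·ABA·ABA·BB·ABA·BB·ABA·ABA·ABA·ABA·BB·ABA·BB·ABA·ABA·ABA·ABA·BB·ABA·BB·BB·ABA·BB·BB·ABA·ABA·A·BB·CAD
    A ↦ BB
    B ↦ ABA
    C ↦ A
    D ↦ CAD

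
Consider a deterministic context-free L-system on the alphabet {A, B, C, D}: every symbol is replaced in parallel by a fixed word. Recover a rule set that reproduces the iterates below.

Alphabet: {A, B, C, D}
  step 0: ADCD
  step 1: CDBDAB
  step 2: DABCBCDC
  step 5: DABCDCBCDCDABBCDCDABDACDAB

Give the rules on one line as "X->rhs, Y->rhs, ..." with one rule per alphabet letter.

  step 1 ⇒ step 2: CDBDAB ⇒ DA·B·C·B·CD·C
    A ↦ CD
    B ↦ C
    C ↦ DA
    D ↦ B

A->CD, B->C, C->DA, D->B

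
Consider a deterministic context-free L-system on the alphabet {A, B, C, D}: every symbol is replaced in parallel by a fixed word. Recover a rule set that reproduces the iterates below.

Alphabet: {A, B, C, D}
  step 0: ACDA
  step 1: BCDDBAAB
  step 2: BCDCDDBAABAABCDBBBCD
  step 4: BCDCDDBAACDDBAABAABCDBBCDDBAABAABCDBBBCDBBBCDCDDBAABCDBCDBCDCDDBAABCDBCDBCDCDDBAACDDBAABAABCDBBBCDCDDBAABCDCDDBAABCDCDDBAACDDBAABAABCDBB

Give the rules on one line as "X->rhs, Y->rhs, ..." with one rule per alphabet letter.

A->B, B->BCD, C->CDD, D->BAA

  step 1 ⇒ step 2: BCDDBAAB ⇒ BCD·CDD·BAA·BAA·BCD·B·B·BCD
    A ↦ B
    B ↦ BCD
    C ↦ CDD
    D ↦ BAA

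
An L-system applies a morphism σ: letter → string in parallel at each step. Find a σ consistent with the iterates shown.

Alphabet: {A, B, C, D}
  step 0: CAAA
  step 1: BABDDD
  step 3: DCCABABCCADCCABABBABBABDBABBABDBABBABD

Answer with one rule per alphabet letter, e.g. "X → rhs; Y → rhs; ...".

A->D, B->ADC, C->BAB, D->CCA

  step 0 ⇒ step 1: CAAA ⇒ BAB·D·D·D
    A ↦ D
    C ↦ BAB
    B ↦ ADC  (constrained at step 1)
    D ↦ CCA  (constrained at step 1)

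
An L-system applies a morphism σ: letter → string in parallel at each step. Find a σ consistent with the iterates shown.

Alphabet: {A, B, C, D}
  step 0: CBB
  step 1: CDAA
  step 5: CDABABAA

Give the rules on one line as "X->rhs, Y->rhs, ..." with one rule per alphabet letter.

A->B, B->A, C->CD, D->A

  step 0 ⇒ step 1: CBB ⇒ CD·A·A
    B ↦ A
    C ↦ CD
    A ↦ B  (constrained at step 1)
    D ↦ A  (constrained at step 1)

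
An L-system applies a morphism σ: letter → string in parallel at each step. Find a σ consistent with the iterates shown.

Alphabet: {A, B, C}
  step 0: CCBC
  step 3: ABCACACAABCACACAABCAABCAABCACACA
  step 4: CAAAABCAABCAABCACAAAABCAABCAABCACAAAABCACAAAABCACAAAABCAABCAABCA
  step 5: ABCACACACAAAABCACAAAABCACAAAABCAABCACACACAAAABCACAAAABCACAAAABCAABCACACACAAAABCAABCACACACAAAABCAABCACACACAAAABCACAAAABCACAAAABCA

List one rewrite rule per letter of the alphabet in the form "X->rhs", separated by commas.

A->CA, B->AA, C->AB

  step 4 ⇒ step 5: CAAAABCAABCAABCACAAAABCAABCAABCACAAAABCACAAAABCACAAAABCAABCAABCA ⇒ AB·CA·CA·CA·CA·AA·AB·CA·CA·AA·AB·CA·CA·AA·AB·CA·AB·CA·CA·CA·CA·AA·AB·CA·CA·AA·AB·CA·CA·AA·AB·CA·AB·CA·CA·CA·CA·AA·AB·CA·AB·CA·CA·CA·CA·AA·AB·CA·AB·CA·CA·CA·CA·AA·AB·CA·CA·AA·AB·CA·CA·AA·AB·CA
    A ↦ CA
    B ↦ AA
    C ↦ AB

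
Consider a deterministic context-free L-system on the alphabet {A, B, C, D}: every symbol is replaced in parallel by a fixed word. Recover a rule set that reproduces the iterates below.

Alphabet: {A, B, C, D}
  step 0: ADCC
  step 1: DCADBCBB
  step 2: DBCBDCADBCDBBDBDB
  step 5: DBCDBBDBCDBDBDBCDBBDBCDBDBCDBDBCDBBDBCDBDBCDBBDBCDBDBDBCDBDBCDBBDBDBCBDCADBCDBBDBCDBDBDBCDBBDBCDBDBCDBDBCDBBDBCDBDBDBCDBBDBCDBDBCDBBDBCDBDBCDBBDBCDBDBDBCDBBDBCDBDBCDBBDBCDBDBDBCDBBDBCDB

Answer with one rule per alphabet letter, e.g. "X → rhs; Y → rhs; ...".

A->DCA, B->DB, C->B, D->DBC

  step 1 ⇒ step 2: DCADBCBB ⇒ DBC·B·DCA·DBC·DB·B·DB·DB
    A ↦ DCA
    B ↦ DB
    C ↦ B
    D ↦ DBC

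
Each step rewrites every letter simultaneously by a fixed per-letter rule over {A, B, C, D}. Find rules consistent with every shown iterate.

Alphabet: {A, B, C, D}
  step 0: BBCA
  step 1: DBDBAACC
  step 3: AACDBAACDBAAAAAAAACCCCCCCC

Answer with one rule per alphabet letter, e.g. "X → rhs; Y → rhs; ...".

A->CC, B->DB, C->AA, D->C

  step 0 ⇒ step 1: BBCA ⇒ DB·DB·AA·CC
    A ↦ CC
    B ↦ DB
    C ↦ AA
    D ↦ C  (constrained at step 1)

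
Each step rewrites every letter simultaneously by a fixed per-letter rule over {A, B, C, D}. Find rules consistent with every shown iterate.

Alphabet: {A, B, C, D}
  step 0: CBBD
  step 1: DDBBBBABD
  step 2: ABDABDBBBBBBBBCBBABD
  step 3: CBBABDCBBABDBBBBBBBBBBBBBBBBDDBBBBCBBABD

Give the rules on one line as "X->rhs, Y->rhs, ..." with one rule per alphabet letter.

A->C, B->BB, C->DD, D->ABD

  step 2 ⇒ step 3: ABDABDBBBBBBBBCBBABD ⇒ C·BB·ABD·C·BB·ABD·BB·BB·BB·BB·BB·BB·BB·BB·DD·BB·BB·C·BB·ABD
    A ↦ C
    B ↦ BB
    C ↦ DD
    D ↦ ABD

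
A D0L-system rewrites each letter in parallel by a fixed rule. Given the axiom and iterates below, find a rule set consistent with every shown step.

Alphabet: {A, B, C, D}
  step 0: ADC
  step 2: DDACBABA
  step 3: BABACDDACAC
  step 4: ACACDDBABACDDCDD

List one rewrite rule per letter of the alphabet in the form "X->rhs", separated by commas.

  step 3 ⇒ step 4: BABACDDACAC ⇒ A·C·A·C·DD·BA·BA·C·DD·C·DD
    A ↦ C
    B ↦ A
    C ↦ DD
    D ↦ BA

A->C, B->A, C->DD, D->BA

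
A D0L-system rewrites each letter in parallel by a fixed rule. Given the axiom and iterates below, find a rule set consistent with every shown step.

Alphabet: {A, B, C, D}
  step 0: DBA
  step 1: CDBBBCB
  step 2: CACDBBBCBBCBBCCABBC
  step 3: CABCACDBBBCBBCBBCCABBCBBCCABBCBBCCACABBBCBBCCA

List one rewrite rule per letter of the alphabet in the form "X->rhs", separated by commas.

A->B, B->BBC, C->CA, D->CDB

  step 2 ⇒ step 3: CACDBBBCBBCBBCCABBC ⇒ CA·B·CA·CDB·BBC·BBC·BBC·CA·BBC·BBC·CA·BBC·BBC·CA·CA·B·BBC·BBC·CA
    A ↦ B
    B ↦ BBC
    C ↦ CA
    D ↦ CDB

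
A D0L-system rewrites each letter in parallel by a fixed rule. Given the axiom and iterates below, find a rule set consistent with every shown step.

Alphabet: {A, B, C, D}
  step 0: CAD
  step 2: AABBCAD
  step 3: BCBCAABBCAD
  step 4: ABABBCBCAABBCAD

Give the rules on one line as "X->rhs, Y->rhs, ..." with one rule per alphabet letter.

  step 3 ⇒ step 4: BCBCAABBCAD ⇒ A·B·A·B·BC·BC·A·A·B·BC·AD
    A ↦ BC
    B ↦ A
    C ↦ B
    D ↦ AD

A->BC, B->A, C->B, D->AD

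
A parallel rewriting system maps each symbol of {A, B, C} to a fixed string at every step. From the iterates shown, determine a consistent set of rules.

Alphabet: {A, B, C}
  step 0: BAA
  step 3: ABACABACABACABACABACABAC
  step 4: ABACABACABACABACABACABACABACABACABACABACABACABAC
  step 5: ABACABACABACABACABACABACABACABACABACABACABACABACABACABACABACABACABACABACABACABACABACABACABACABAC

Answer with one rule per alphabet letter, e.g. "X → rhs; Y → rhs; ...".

  step 4 ⇒ step 5: ABACABACABACABACABACABACABACABACABACABACABACABAC ⇒ AB·AC·AB·AC·AB·AC·AB·AC·AB·AC·AB·AC·AB·AC·AB·AC·AB·AC·AB·AC·AB·AC·AB·AC·AB·AC·AB·AC·AB·AC·AB·AC·AB·AC·AB·AC·AB·AC·AB·AC·AB·AC·AB·AC·AB·AC·AB·AC
    A ↦ AB
    B ↦ AC
    C ↦ AC

A->AB, B->AC, C->AC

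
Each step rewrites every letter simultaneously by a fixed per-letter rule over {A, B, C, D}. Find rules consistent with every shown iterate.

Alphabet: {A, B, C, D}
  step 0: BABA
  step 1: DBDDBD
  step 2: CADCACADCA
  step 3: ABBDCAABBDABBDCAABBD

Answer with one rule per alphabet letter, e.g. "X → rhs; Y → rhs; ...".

A->BD, B->D, C->AB, D->CA

  step 2 ⇒ step 3: CADCACADCA ⇒ AB·BD·CA·AB·BD·AB·BD·CA·AB·BD
    A ↦ BD
    C ↦ AB
    D ↦ CA
  step 0 ⇒ step 1: BABA ⇒ D·BD·D·BD
    B ↦ D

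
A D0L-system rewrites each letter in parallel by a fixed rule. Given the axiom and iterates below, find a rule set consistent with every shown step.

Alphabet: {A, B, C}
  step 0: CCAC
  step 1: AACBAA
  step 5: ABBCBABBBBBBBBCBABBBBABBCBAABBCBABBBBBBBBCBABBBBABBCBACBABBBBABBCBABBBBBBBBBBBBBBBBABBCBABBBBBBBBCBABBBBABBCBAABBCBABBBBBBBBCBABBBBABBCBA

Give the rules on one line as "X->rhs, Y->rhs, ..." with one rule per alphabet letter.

A->CBA, B->BB, C->A

  step 0 ⇒ step 1: CCAC ⇒ A·A·CBA·A
    A ↦ CBA
    C ↦ A
    B ↦ BB  (constrained at step 1)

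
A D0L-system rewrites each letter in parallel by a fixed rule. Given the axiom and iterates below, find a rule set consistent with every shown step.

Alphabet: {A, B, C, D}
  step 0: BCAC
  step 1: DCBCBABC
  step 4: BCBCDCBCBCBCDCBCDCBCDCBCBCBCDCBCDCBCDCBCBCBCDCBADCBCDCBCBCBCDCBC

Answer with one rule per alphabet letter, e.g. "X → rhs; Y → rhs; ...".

  step 0 ⇒ step 1: BCAC ⇒ DC·BC·BA·BC
    A ↦ BA
    B ↦ DC
    C ↦ BC
    D ↦ BC  (constrained at step 1)

A->BA, B->DC, C->BC, D->BC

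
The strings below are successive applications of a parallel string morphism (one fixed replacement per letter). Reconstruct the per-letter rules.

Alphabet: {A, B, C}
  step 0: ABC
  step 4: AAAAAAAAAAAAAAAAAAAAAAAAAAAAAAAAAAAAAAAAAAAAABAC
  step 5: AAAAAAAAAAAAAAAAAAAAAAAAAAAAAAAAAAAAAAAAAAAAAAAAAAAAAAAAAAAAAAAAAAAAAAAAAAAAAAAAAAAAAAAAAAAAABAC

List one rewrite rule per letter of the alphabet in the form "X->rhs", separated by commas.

  step 4 ⇒ step 5: AAAAAAAAAAAAAAAAAAAAAAAAAAAAAAAAAAAAAAAAAAAAABAC ⇒ AA·AA·AA·AA·AA·AA·AA·AA·AA·AA·AA·AA·AA·AA·AA·AA·AA·AA·AA·AA·AA·AA·AA·AA·AA·AA·AA·AA·AA·AA·AA·AA·AA·AA·AA·AA·AA·AA·AA·AA·AA·AA·AA·AA·AA·A·AA·BAC
    A ↦ AA
    B ↦ A
    C ↦ BAC

A->AA, B->A, C->BAC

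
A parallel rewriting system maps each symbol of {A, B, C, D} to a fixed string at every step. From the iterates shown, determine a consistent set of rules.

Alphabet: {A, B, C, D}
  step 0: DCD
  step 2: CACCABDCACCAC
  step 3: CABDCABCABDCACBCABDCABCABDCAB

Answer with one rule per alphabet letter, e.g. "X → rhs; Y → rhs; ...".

A->D, B->CAC, C->CAB, D->B

  step 2 ⇒ step 3: CACCABDCACCAC ⇒ CAB·D·CAB·CAB·D·CAC·B·CAB·D·CAB·CAB·D·CAB
    A ↦ D
    B ↦ CAC
    C ↦ CAB
    D ↦ B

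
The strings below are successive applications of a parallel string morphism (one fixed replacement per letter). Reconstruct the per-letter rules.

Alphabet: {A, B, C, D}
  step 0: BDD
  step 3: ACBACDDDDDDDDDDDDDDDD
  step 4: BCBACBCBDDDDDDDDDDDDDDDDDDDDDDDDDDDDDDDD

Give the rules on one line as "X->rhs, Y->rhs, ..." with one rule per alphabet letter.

A->BC, B->AC, C->B, D->DD

  step 3 ⇒ step 4: ACBACDDDDDDDDDDDDDDDD ⇒ BC·B·AC·BC·B·DD·DD·DD·DD·DD·DD·DD·DD·DD·DD·DD·DD·DD·DD·DD·DD
    A ↦ BC
    B ↦ AC
    C ↦ B
    D ↦ DD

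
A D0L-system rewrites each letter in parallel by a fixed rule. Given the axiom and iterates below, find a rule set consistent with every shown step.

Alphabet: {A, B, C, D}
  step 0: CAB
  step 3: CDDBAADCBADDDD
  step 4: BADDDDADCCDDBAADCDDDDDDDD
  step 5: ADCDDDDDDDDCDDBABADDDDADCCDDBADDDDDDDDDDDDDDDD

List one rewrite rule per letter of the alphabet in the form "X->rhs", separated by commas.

  step 4 ⇒ step 5: BADDDDADCCDDBAADCDDDDDDDD ⇒ AD·C·DD·DD·DD·DD·C·DD·BA·BA·DD·DD·AD·C·C·DD·BA·DD·DD·DD·DD·DD·DD·DD·DD
    A ↦ C
    B ↦ AD
    C ↦ BA
    D ↦ DD

A->C, B->AD, C->BA, D->DD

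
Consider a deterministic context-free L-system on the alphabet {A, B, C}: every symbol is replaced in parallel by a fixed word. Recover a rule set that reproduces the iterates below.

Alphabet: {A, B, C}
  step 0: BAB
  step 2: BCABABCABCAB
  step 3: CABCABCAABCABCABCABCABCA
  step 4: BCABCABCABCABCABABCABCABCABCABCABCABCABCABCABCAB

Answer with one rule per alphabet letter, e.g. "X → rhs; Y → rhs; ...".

  step 3 ⇒ step 4: CABCABCAABCABCABCABCABCA ⇒ BC·AB·CA·BC·AB·CA·BC·AB·AB·CA·BC·AB·CA·BC·AB·CA·BC·AB·CA·BC·AB·CA·BC·AB
    A ↦ AB
    B ↦ CA
    C ↦ BC

A->AB, B->CA, C->BC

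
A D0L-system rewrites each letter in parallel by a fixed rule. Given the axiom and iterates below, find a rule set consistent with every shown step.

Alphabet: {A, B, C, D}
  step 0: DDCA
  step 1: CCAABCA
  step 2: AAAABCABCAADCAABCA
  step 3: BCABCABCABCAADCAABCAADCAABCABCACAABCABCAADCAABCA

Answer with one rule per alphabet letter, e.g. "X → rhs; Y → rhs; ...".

A->BCA, B->ADC, C->AA, D->C

  step 2 ⇒ step 3: AAAABCABCAADCAABCA ⇒ BCA·BCA·BCA·BCA·ADC·AA·BCA·ADC·AA·BCA·BCA·C·AA·BCA·BCA·ADC·AA·BCA
    A ↦ BCA
    B ↦ ADC
    C ↦ AA
    D ↦ C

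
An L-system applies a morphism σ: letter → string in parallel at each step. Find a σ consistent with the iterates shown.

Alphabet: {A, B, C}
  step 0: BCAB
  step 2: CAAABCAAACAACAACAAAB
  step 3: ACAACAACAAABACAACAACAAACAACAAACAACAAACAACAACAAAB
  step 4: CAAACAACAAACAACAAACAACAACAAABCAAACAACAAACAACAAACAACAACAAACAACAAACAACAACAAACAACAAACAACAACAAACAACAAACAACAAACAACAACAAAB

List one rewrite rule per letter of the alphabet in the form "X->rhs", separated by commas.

  step 3 ⇒ step 4: ACAACAACAAABACAACAACAAACAACAAACAACAAACAACAACAAAB ⇒ CAA·A·CAA·CAA·A·CAA·CAA·A·CAA·CAA·CAA·AB·CAA·A·CAA·CAA·A·CAA·CAA·A·CAA·CAA·CAA·A·CAA·CAA·A·CAA·CAA·CAA·A·CAA·CAA·A·CAA·CAA·CAA·A·CAA·CAA·A·CAA·CAA·A·CAA·CAA·CAA·AB
    A ↦ CAA
    B ↦ AB
    C ↦ A

A->CAA, B->AB, C->A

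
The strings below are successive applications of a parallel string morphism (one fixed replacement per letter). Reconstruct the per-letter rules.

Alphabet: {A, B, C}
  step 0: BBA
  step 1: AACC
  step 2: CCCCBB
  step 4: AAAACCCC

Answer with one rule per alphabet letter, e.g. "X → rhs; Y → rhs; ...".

  step 1 ⇒ step 2: AACC ⇒ CC·CC·B·B
    A ↦ CC
    C ↦ B
  step 0 ⇒ step 1: BBA ⇒ A·A·CC
    B ↦ A

A->CC, B->A, C->B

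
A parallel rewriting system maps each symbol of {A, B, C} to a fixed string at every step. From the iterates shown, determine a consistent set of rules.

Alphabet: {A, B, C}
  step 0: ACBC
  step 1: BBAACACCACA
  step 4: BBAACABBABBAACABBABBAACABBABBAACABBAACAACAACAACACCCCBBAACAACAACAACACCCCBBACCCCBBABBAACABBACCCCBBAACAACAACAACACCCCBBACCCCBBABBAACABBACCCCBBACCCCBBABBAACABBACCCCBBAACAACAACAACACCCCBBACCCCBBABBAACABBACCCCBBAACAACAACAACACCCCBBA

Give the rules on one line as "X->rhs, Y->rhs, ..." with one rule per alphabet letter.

A->BBA, B->CC, C->ACA

  step 0 ⇒ step 1: ACBC ⇒ BBA·ACA·CC·ACA
    A ↦ BBA
    B ↦ CC
    C ↦ ACA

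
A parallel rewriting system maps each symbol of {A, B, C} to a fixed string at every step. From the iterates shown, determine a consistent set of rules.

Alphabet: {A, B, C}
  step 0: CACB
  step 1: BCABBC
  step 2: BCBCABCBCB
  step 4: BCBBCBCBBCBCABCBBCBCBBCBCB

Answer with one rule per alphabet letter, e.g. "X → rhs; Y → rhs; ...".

A->CA, B->BC, C->B

  step 1 ⇒ step 2: BCABBC ⇒ BC·B·CA·BC·BC·B
    A ↦ CA
    B ↦ BC
    C ↦ B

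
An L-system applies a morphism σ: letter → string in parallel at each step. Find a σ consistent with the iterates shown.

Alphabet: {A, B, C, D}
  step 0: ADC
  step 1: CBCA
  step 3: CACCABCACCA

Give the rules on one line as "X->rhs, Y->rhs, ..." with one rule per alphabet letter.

A->C, B->CD, C->CA, D->B

  step 0 ⇒ step 1: ADC ⇒ C·B·CA
    A ↦ C
    C ↦ CA
    D ↦ B
    B ↦ CD  (constrained at step 1)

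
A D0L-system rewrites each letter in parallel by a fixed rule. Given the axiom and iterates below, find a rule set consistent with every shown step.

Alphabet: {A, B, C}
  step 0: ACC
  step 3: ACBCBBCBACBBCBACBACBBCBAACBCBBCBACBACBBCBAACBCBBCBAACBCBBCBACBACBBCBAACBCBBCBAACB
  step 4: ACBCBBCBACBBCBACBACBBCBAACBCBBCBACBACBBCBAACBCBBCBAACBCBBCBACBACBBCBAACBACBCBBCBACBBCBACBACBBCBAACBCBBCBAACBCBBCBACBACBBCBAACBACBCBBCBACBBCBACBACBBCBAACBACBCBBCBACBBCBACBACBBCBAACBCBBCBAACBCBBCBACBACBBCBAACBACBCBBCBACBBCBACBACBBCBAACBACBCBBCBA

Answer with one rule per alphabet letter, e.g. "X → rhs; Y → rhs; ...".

A->ACB, B->CBA, C->CBB

  step 3 ⇒ step 4: ACBCBBCBACBBCBACBACBBCBAACBCBBCBACBACBBCBAACBCBBCBAACBCBBCBACBACBBCBAACBCBBCBAACB ⇒ ACB·CBB·CBA·CBB·CBA·CBA·CBB·CBA·ACB·CBB·CBA·CBA·CBB·CBA·ACB·CBB·CBA·ACB·CBB·CBA·CBA·CBB·CBA·ACB·ACB·CBB·CBA·CBB·CBA·CBA·CBB·CBA·ACB·CBB·CBA·ACB·CBB·CBA·CBA·CBB·CBA·ACB·ACB·CBB·CBA·CBB·CBA·CBA·CBB·CBA·ACB·ACB·CBB·CBA·CBB·CBA·CBA·CBB·CBA·ACB·CBB·CBA·ACB·CBB·CBA·CBA·CBB·CBA·ACB·ACB·CBB·CBA·CBB·CBA·CBA·CBB·CBA·ACB·ACB·CBB·CBA
    A ↦ ACB
    B ↦ CBA
    C ↦ CBB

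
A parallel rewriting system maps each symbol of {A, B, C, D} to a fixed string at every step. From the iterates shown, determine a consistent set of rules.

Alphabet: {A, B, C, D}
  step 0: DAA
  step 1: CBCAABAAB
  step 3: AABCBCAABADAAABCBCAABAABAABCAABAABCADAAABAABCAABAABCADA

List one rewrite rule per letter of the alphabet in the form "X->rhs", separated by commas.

  step 0 ⇒ step 1: DAA ⇒ CBC·AAB·AAB
    A ↦ AAB
    D ↦ CBC
    B ↦ C  (constrained at step 1)
    C ↦ ADA  (constrained at step 1)

A->AAB, B->C, C->ADA, D->CBC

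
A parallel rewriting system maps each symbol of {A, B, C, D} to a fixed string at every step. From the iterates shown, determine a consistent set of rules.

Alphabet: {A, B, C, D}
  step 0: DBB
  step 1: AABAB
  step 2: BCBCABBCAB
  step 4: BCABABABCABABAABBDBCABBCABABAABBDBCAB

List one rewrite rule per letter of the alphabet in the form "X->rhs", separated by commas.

  step 1 ⇒ step 2: AABAB ⇒ BC·BC·AB·BC·AB
    A ↦ BC
    B ↦ AB
    C ↦ BD  (constrained at step 2)
  step 0 ⇒ step 1: DBB ⇒ A·AB·AB
    D ↦ A

A->BC, B->AB, C->BD, D->A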